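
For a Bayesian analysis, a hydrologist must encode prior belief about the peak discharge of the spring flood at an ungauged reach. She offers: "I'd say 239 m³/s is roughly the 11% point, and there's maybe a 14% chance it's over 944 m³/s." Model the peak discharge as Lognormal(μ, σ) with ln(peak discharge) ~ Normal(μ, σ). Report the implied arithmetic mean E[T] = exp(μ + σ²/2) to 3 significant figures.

If T ~ Lognormal(μ,σ) then ln T ~ Normal(μ,σ), so the p-quantile of ln T is μ + z_p·σ.
ln(239) = 5.476 and ln(944) = 6.85; z_{0.11} = -1.227, z_{0.86} = 1.08.
σ = (6.85 − 5.476)/(1.08 − (-1.227)) = 0.595.
μ = 5.476 − (-1.227)·0.595 = 6.207.
E[T] = exp(μ + σ²/2) = exp(6.207 + 0.1773) = 592 m³/s.

E[T] ≈ 592 m³/s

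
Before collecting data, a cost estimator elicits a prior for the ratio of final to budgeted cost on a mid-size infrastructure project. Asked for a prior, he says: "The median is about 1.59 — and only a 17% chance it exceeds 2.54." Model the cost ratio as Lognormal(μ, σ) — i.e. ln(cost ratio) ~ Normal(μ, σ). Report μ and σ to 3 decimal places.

μ ≈ 0.464, σ ≈ 0.491

If T ~ Lognormal(μ,σ) then ln T ~ Normal(μ,σ), so the p-quantile of ln T is μ + z_p·σ.
ln(1.59) = 0.4637 and ln(2.54) = 0.9322; z_{0.5} = 0, z_{0.83} = 0.9542.
σ = (0.9322 − 0.4637)/(0.9542 − (0)) = 0.491.
μ = 0.4637 − (0)·0.491 = 0.464.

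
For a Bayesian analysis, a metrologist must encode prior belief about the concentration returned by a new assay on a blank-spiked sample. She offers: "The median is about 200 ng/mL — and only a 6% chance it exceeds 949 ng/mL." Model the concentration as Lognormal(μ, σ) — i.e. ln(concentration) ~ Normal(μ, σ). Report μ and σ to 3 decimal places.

If T ~ Lognormal(μ,σ) then ln T ~ Normal(μ,σ), so the p-quantile of ln T is μ + z_p·σ.
ln(200) = 5.298 and ln(949) = 6.855; z_{0.5} = 0, z_{0.94} = 1.555.
σ = (6.855 − 5.298)/(1.555 − (0)) = 1.001.
μ = 5.298 − (0)·1.001 = 5.298.

μ ≈ 5.298, σ ≈ 1.001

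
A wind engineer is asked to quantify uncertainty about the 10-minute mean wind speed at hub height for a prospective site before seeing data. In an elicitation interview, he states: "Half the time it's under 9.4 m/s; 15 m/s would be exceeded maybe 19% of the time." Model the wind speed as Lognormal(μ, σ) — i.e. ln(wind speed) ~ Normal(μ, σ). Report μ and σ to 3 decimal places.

If T ~ Lognormal(μ,σ) then ln T ~ Normal(μ,σ), so the p-quantile of ln T is μ + z_p·σ.
ln(9.4) = 2.241 and ln(15) = 2.708; z_{0.5} = 0, z_{0.81} = 0.8779.
σ = (2.708 − 2.241)/(0.8779 − (0)) = 0.532.
μ = 2.241 − (0)·0.532 = 2.241.

μ ≈ 2.241, σ ≈ 0.532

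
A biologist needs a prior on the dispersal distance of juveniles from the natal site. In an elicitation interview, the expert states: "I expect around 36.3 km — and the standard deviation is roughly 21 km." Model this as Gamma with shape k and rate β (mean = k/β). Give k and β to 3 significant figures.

k ≈ 2.99, β ≈ 0.0823

For Gamma(k, rate β): mean = k/β, variance = k/β², so CV = 1/√k.
CV = SD/mean = 21/36.3 = 0.5785, hence k = 1/CV² = 2.99.
Then β = k/mean = 2.99/36.3 = 0.0823.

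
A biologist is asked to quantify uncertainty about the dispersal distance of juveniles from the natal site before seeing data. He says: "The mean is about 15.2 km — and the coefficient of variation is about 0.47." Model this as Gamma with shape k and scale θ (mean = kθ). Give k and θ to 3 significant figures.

k ≈ 4.53, θ ≈ 3.36

For Gamma(k, scale θ): mean = kθ, variance = kθ², so CV = 1/√k.
CV = 0.47, hence k = 1/CV² = 4.53.
Then θ = mean/k = 15.2/4.53 = 3.36.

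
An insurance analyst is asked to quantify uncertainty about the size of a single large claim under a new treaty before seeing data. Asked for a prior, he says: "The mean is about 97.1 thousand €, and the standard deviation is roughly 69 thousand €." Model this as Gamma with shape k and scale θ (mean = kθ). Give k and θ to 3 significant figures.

k ≈ 1.98, θ ≈ 49

For Gamma(k, scale θ): mean = kθ, variance = kθ², so CV = 1/√k.
CV = SD/mean = 69/97.1 = 0.7106, hence k = 1/CV² = 1.98.
Then θ = mean/k = 97.1/1.98 = 49.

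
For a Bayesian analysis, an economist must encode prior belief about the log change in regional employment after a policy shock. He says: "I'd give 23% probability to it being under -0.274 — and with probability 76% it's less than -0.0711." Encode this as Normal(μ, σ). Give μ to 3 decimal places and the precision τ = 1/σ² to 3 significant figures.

The p-quantile of Normal(μ,σ) is μ + z_p·σ, with z_{0.23} = -0.7388 and z_{0.76} = 0.7063.
Eliminate σ: μ = (z₂·x₁ − z₁·x₂)/(z₂ − z₁) = (0.7063·-0.274 − (-0.7388)·-0.0711)/1.445 = -0.170.
Then σ = (x₂ − x₁)/(z₂ − z₁) = (-0.0711 − -0.274)/1.445 = 0.140.
Precision τ = 1/σ² = 1/0.1404² = 50.7.

μ = -0.170, τ = 50.7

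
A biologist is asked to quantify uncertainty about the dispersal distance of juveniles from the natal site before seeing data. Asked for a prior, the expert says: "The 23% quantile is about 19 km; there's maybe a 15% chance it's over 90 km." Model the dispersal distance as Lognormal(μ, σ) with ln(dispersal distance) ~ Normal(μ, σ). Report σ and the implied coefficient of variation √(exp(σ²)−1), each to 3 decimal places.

σ ≈ 0.876, CV ≈ 1.075

If T ~ Lognormal(μ,σ) then ln T ~ Normal(μ,σ), so the p-quantile of ln T is μ + z_p·σ.
ln(19) = 2.944 and ln(90) = 4.5; z_{0.23} = -0.7388, z_{0.85} = 1.036.
σ = (4.5 − 2.944)/(1.036 − (-0.7388)) = 0.876.
μ = 2.944 − (-0.7388)·0.876 = 3.592.
CV = √(exp(σ²)−1) = √(exp(0.7676)−1) = 1.075.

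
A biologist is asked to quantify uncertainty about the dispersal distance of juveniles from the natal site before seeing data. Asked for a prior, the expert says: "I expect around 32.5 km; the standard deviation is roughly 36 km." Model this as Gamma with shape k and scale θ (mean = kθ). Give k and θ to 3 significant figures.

k ≈ 0.815, θ ≈ 39.9

For Gamma(k, scale θ): mean = kθ, variance = kθ², so CV = 1/√k.
CV = SD/mean = 36/32.5 = 1.108, hence k = 1/CV² = 0.815.
Then θ = mean/k = 32.5/0.815 = 39.9.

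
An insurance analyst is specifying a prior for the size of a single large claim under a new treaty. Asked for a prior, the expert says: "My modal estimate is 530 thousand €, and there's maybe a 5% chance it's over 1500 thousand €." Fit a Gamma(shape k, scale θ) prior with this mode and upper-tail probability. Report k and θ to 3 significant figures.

Gamma(k,θ) with k>1 has mode (k−1)θ, so θ = 530/(k−1).
Need P(X < 1500) = 0.95 with θ tied to k this way. Start at k = 2, θ = 530: P(X<1500) ≈ 0.774.
Too low — raise k to concentrate. Iterating converges to k ≈ 3.47.
Then θ = 530/(3.47−1) ≈ 215.

k ≈ 3.47, θ ≈ 215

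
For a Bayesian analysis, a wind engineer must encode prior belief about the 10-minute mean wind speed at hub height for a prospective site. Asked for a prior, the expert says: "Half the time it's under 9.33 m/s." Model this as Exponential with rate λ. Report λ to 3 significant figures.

λ ≈ 0.0743

Exponential median = ln 2 / λ, so λ = ln 2 / 9.33 = 0.0743.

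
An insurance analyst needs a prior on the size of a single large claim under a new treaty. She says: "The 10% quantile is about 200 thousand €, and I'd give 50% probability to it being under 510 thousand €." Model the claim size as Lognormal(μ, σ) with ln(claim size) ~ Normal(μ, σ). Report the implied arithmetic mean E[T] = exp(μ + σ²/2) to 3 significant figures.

E[T] ≈ 666 thousand €

If T ~ Lognormal(μ,σ) then ln T ~ Normal(μ,σ), so the p-quantile of ln T is μ + z_p·σ.
ln(200) = 5.298 and ln(510) = 6.234; z_{0.1} = -1.282, z_{0.5} = 0.
σ = (6.234 − 5.298)/(0 − (-1.282)) = 0.730.
μ = 5.298 − (-1.282)·0.730 = 6.234.
E[T] = exp(μ + σ²/2) = exp(6.234 + 0.2668) = 666 thousand €.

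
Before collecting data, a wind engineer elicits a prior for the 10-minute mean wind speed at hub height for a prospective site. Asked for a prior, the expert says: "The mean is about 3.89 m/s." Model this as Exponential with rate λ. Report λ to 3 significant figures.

λ ≈ 0.257

Exponential mean = 1/λ, so λ = 1/3.89 = 0.257.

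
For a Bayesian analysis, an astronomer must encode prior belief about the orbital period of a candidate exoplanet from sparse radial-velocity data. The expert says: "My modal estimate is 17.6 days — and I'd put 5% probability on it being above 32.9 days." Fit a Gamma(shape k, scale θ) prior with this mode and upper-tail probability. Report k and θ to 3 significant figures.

Gamma(k,θ) with k>1 has mode (k−1)θ, so θ = 17.6/(k−1).
Need P(X < 32.9) = 0.95 with θ tied to k this way. Start at k = 2, θ = 17.6: P(X<32.9) ≈ 0.557.
Too low — raise k to concentrate. Iterating converges to k ≈ 8.11.
Then θ = 17.6/(8.11−1) ≈ 2.48.

k ≈ 8.11, θ ≈ 2.48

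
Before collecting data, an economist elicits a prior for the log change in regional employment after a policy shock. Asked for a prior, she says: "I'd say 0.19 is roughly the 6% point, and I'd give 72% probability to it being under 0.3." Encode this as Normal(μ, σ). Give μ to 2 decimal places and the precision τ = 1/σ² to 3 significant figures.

The p-quantile of Normal(μ,σ) is μ + z_p·σ, with z_{0.06} = -1.555 and z_{0.72} = 0.5828.
Eliminate σ: μ = (z₂·x₁ − z₁·x₂)/(z₂ − z₁) = (0.5828·0.19 − (-1.555)·0.3)/2.138 = 0.27.
Then σ = (x₂ − x₁)/(z₂ − z₁) = (0.3 − 0.19)/2.138 = 0.05.
Precision τ = 1/σ² = 1/0.05146² = 378.

μ = 0.27, τ = 378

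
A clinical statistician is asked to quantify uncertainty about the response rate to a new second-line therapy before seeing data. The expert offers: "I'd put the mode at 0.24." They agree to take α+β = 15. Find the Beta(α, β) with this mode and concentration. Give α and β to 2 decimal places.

For α,β > 1 the Beta mode is (α−1)/(α+β−2). With α+β = 15, the mode is (α−1)/13.
Set (α−1)/13 = 0.24 → α = 1 + 0.24·13 = 4.12.
β = 15 − α = 10.88.

α = 4.12, β = 10.88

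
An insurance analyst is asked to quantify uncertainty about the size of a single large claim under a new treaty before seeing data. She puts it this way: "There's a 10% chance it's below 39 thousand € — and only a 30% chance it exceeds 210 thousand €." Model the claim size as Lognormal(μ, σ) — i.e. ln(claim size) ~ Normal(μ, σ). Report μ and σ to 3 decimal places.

If T ~ Lognormal(μ,σ) then ln T ~ Normal(μ,σ), so the p-quantile of ln T is μ + z_p·σ.
ln(39) = 3.664 and ln(210) = 5.347; z_{0.1} = -1.282, z_{0.7} = 0.5244.
σ = (5.347 − 3.664)/(0.5244 − (-1.282)) = 0.932.
μ = 3.664 − (-1.282)·0.932 = 4.858.

μ ≈ 4.858, σ ≈ 0.932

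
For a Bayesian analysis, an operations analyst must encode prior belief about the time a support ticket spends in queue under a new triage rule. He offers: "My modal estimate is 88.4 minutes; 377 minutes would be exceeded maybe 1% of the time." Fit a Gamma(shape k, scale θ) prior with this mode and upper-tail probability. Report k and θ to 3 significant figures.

k ≈ 2.95, θ ≈ 45.3

Gamma(k,θ) with k>1 has mode (k−1)θ, so θ = 88.4/(k−1).
Need P(X < 377) = 0.99 with θ tied to k this way. Start at k = 2, θ = 88.4: P(X<377) ≈ 0.926.
Too low — raise k to concentrate. Iterating converges to k ≈ 2.95.
Then θ = 88.4/(2.95−1) ≈ 45.3.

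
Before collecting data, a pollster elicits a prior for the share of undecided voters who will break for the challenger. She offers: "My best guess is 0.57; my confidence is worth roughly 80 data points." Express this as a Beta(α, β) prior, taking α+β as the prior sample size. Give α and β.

α = 45.6, β = 34.4

Under the effective-sample-size interpretation, Beta(α, β) has prior mean α/(α+β) and prior sample size α+β.
So α+β = 80 and α/(α+β) = 0.57, giving α = 0.57·80 = 45.6 and β = 80 − 45.6 = 34.4.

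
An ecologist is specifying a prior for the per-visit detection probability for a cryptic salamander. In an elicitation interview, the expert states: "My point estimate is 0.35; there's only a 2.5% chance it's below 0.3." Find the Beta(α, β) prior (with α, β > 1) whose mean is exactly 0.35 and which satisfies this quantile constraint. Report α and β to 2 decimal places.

α ≈ 117.80, β ≈ 218.77

With mean 0.35 fixed, write α = 0.35s, β = 0.65s where s = α+β.
Need P(θ < 0.3) = 0.025 under Beta(0.35s, 0.65s). Normal approximation: (q−m)/√(m(1−m)/s) ≈ z_{0.025} = -1.96, so s ≈ 0.35·0.65·(-1.96)²/(0.3−0.35)² = 349.6.
At s = 349.6: P(θ<0.3) ≈ 0.023. Adjusting to match 0.025 gives s ≈ 336.56.
So α = 0.35·336.56 ≈ 117.80, β = 0.65·336.56 ≈ 218.77.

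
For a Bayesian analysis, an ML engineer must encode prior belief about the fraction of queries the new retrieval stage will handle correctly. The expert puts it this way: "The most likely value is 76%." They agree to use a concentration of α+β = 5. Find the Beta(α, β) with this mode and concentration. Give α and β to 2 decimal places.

α = 3.28, β = 1.72

For α,β > 1 the Beta mode is (α−1)/(α+β−2). With α+β = 5, the mode is (α−1)/3.
Set (α−1)/3 = 0.76 → α = 1 + 0.76·3 = 3.28.
β = 5 − α = 1.72.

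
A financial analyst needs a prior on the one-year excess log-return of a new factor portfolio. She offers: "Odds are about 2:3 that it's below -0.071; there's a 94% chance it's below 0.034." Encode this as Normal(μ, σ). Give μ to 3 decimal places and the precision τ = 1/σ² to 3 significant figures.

μ = -0.056, τ = 297

The p-quantile of Normal(μ,σ) is μ + z_p·σ, with z_{0.4} = -0.2533 and z_{0.94} = 1.555.
Eliminate σ: μ = (z₂·x₁ − z₁·x₂)/(z₂ − z₁) = (1.555·-0.071 − (-0.2533)·0.034)/1.808 = -0.056.
Then σ = (x₂ − x₁)/(z₂ − z₁) = (0.034 − -0.071)/1.808 = 0.058.
Precision τ = 1/σ² = 1/0.05807² = 297.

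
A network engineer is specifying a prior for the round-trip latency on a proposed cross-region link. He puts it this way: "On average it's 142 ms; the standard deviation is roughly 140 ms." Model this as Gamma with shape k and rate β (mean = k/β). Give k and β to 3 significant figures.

k ≈ 1.03, β ≈ 0.00724

For Gamma(k, rate β): mean = k/β, variance = k/β², so CV = 1/√k.
CV = SD/mean = 140/142 = 0.9859, hence k = 1/CV² = 1.03.
Then β = k/mean = 1.03/142 = 0.00724.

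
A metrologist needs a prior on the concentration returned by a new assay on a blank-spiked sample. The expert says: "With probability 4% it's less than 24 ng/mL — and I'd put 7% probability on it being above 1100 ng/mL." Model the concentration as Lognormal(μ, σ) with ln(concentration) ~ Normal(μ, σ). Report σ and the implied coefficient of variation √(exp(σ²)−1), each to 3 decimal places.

If T ~ Lognormal(μ,σ) then ln T ~ Normal(μ,σ), so the p-quantile of ln T is μ + z_p·σ.
ln(24) = 3.178 and ln(1100) = 7.003; z_{0.04} = -1.751, z_{0.93} = 1.476.
σ = (7.003 − 3.178)/(1.476 − (-1.751)) = 1.186.
μ = 3.178 − (-1.751)·1.186 = 5.254.
CV = √(exp(σ²)−1) = √(exp(1.4054)−1) = 1.754.

σ ≈ 1.186, CV ≈ 1.754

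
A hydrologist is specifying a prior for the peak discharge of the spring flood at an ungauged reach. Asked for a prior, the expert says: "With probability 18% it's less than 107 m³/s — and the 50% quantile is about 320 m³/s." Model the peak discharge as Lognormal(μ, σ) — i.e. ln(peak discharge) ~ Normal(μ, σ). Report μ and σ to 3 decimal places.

μ ≈ 5.768, σ ≈ 1.197

If T ~ Lognormal(μ,σ) then ln T ~ Normal(μ,σ), so the p-quantile of ln T is μ + z_p·σ.
ln(107) = 4.673 and ln(320) = 5.768; z_{0.18} = -0.9154, z_{0.5} = 0.
σ = (5.768 − 4.673)/(0 − (-0.9154)) = 1.197.
μ = 4.673 − (-0.9154)·1.197 = 5.768.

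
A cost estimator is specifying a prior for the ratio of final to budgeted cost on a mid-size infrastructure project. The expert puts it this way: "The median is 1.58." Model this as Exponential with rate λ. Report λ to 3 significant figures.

Exponential median = ln 2 / λ, so λ = ln 2 / 1.58 = 0.439.

λ ≈ 0.439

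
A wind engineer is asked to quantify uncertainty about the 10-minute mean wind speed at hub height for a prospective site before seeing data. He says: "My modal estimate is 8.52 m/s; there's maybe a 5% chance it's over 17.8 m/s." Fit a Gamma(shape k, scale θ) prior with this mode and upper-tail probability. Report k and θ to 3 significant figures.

k ≈ 6.09, θ ≈ 1.67

Gamma(k,θ) with k>1 has mode (k−1)θ, so θ = 8.52/(k−1).
Need P(X < 17.8) = 0.95 with θ tied to k this way. Start at k = 2, θ = 8.52: P(X<17.8) ≈ 0.618.
Too low — raise k to concentrate. Iterating converges to k ≈ 6.09.
Then θ = 8.52/(6.09−1) ≈ 1.67.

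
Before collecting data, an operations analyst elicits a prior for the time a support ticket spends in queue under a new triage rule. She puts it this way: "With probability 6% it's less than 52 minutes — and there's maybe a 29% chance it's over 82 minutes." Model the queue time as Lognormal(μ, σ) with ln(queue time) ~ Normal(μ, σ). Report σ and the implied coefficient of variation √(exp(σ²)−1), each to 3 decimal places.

σ ≈ 0.216, CV ≈ 0.219

If T ~ Lognormal(μ,σ) then ln T ~ Normal(μ,σ), so the p-quantile of ln T is μ + z_p·σ.
ln(52) = 3.951 and ln(82) = 4.407; z_{0.06} = -1.555, z_{0.71} = 0.5534.
σ = (4.407 − 3.951)/(0.5534 − (-1.555)) = 0.216.
μ = 3.951 − (-1.555)·0.216 = 4.287.
CV = √(exp(σ²)−1) = √(exp(0.0467)−1) = 0.219.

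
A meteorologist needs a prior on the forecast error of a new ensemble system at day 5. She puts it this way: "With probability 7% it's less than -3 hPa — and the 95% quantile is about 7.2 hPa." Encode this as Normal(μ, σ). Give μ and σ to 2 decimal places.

For Normal(μ,σ), the p-quantile is μ + z_p·σ. Here z_{0.07} = -1.476, z_{0.95} = 1.645.
So -3 = μ − 1.476σ and 7.2 = μ + 1.645σ.
Subtracting: σ = (7.2 − -3)/(1.645 − (-1.476)) = 3.27.
Then μ = -3 − (-1.476)·3.27 = 1.82.

μ = 1.82, σ = 3.27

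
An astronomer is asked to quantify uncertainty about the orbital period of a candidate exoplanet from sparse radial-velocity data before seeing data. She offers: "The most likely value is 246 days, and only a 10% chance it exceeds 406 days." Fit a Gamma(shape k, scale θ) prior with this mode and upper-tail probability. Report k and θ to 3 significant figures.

k ≈ 8.52, θ ≈ 32.7

Gamma(k,θ) with k>1 has mode (k−1)θ, so θ = 246/(k−1).
Need P(X < 406) = 0.9 with θ tied to k this way. Start at k = 2, θ = 246: P(X<406) ≈ 0.491.
Too low — raise k to concentrate. Iterating converges to k ≈ 8.52.
Then θ = 246/(8.52−1) ≈ 32.7.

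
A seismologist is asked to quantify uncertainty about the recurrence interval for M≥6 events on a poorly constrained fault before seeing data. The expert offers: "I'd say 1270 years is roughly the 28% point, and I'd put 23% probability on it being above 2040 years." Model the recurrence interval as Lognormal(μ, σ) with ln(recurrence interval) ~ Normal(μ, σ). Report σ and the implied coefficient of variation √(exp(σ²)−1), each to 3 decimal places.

σ ≈ 0.359, CV ≈ 0.370

If T ~ Lognormal(μ,σ) then ln T ~ Normal(μ,σ), so the p-quantile of ln T is μ + z_p·σ.
ln(1270) = 7.147 and ln(2040) = 7.621; z_{0.28} = -0.5828, z_{0.77} = 0.7388.
σ = (7.621 − 7.147)/(0.7388 − (-0.5828)) = 0.359.
μ = 7.147 − (-0.5828)·0.359 = 7.356.
CV = √(exp(σ²)−1) = √(exp(0.1286)−1) = 0.370.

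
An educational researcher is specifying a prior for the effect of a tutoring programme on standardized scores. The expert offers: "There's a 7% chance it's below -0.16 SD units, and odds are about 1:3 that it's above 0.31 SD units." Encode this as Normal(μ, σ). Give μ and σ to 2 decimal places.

μ = 0.16, σ = 0.22

The p-quantile of Normal(μ,σ) is μ + z_p·σ, with z_{0.07} = -1.476 and z_{0.75} = 0.6745.
Eliminate σ: μ = (z₂·x₁ − z₁·x₂)/(z₂ − z₁) = (0.6745·-0.16 − (-1.476)·0.31)/2.15 = 0.16.
Then σ = (x₂ − x₁)/(z₂ − z₁) = (0.31 − -0.16)/2.15 = 0.22.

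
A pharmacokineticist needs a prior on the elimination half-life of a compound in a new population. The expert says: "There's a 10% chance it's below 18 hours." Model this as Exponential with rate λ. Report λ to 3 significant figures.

λ ≈ 0.00585

P(T < 18.0) = 1 − e^(−λ·18.0) = 0.1, so λ = −ln(1−0.1)/18.0 = −ln(0.9)/18.0 = 0.00585.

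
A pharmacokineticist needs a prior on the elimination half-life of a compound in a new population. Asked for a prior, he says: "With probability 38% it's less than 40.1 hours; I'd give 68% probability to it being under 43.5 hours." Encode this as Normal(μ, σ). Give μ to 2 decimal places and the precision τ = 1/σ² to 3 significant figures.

For Normal(μ,σ), the p-quantile is μ + z_p·σ. Here z_{0.38} = -0.3055, z_{0.68} = 0.4677.
So 40.1 = μ − 0.3055σ and 43.5 = μ + 0.4677σ.
Subtracting: σ = (43.5 − 40.1)/(0.4677 − (-0.3055)) = 4.40.
Then μ = 40.1 − (-0.3055)·4.40 = 41.44.
Precision τ = 1/σ² = 1/4.397² = 0.0517.

μ = 41.44, τ = 0.0517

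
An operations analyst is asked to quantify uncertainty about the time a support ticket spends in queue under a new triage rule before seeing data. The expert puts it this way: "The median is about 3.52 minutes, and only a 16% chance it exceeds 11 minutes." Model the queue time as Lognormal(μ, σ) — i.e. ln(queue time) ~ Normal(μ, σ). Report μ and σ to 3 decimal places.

μ ≈ 1.258, σ ≈ 1.146

If T ~ Lognormal(μ,σ) then ln T ~ Normal(μ,σ), so the p-quantile of ln T is μ + z_p·σ.
ln(3.52) = 1.258 and ln(11) = 2.398; z_{0.5} = 0, z_{0.84} = 0.9945.
σ = (2.398 − 1.258)/(0.9945 − (0)) = 1.146.
μ = 1.258 − (0)·1.146 = 1.258.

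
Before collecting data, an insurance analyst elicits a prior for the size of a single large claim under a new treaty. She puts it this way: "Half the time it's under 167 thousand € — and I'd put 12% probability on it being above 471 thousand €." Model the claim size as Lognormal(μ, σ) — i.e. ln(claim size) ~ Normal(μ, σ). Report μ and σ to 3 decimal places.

μ ≈ 5.118, σ ≈ 0.882

If T ~ Lognormal(μ,σ) then ln T ~ Normal(μ,σ), so the p-quantile of ln T is μ + z_p·σ.
ln(167) = 5.118 and ln(471) = 6.155; z_{0.5} = 0, z_{0.88} = 1.175.
σ = (6.155 − 5.118)/(1.175 − (0)) = 0.882.
μ = 5.118 − (0)·0.882 = 5.118.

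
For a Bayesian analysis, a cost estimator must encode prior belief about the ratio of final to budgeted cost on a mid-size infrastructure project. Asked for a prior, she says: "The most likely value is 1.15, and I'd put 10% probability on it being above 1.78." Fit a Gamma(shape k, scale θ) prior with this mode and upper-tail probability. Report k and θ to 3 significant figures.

k ≈ 10.8, θ ≈ 0.117

Gamma(k,θ) with k>1 has mode (k−1)θ, so θ = 1.15/(k−1).
Need P(X < 1.78) = 0.9 with θ tied to k this way. Start at k = 2, θ = 1.15: P(X<1.78) ≈ 0.458.
Too low — raise k to concentrate. Iterating converges to k ≈ 10.8.
Then θ = 1.15/(10.8−1) ≈ 0.117.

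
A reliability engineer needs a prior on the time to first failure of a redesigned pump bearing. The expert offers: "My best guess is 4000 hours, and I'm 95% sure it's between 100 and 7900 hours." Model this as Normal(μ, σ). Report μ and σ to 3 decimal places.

A symmetric 95% interval runs μ ± z·σ with z = 1.96.
Half-width = 3900, so σ = 3900/1.96 = 1989.832.
μ is the stated best guess, 4000.000.

μ = 4000.000, σ = 1989.832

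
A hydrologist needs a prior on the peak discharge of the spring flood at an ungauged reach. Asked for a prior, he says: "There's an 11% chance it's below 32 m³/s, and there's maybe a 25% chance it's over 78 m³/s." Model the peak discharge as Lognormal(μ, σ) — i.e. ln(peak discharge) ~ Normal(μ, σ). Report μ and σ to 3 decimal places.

μ ≈ 4.041, σ ≈ 0.469

If T ~ Lognormal(μ,σ) then ln T ~ Normal(μ,σ), so the p-quantile of ln T is μ + z_p·σ.
ln(32) = 3.466 and ln(78) = 4.357; z_{0.11} = -1.227, z_{0.75} = 0.6745.
σ = (4.357 − 3.466)/(0.6745 − (-1.227)) = 0.469.
μ = 3.466 − (-1.227)·0.469 = 4.041.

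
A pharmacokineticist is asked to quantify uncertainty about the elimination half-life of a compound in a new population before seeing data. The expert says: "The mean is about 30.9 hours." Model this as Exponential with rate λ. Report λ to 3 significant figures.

λ ≈ 0.0324

Exponential mean = 1/λ, so λ = 1/30.9 = 0.0324.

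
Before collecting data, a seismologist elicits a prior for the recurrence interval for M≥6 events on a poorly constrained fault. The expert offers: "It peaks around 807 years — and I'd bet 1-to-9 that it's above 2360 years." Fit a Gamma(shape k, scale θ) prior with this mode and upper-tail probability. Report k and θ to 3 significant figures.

Gamma(k,θ) with k>1 has mode (k−1)θ, so θ = 807/(k−1).
Need P(X < 2360) = 0.9 with θ tied to k this way. Start at k = 2, θ = 807: P(X<2360) ≈ 0.789.
Too low — raise k to concentrate. Iterating converges to k ≈ 2.65.
Then θ = 807/(2.65−1) ≈ 488.

k ≈ 2.65, θ ≈ 488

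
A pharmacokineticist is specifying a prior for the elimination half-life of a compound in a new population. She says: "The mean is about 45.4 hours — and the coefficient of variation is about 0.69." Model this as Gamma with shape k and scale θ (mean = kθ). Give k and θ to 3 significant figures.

k ≈ 2.1, θ ≈ 21.6

For Gamma(k, scale θ): mean = kθ, variance = kθ², so CV = 1/√k.
CV = 0.69, hence k = 1/CV² = 2.1.
Then θ = mean/k = 45.4/2.1 = 21.6.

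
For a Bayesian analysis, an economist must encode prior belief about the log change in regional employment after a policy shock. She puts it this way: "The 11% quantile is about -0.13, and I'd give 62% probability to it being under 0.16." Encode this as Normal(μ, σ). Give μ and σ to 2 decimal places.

μ = 0.10, σ = 0.19

For Normal(μ,σ), the p-quantile is μ + z_p·σ. Here z_{0.11} = -1.227, z_{0.62} = 0.3055.
So -0.13 = μ − 1.227σ and 0.16 = μ + 0.3055σ.
Subtracting: σ = (0.16 − -0.13)/(0.3055 − (-1.227)) = 0.19.
Then μ = -0.13 − (-1.227)·0.19 = 0.10.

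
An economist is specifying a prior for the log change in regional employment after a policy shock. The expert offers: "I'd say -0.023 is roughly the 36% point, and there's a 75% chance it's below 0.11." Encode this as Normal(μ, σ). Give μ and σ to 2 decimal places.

The p-quantile of Normal(μ,σ) is μ + z_p·σ, with z_{0.36} = -0.3585 and z_{0.75} = 0.6745.
Eliminate σ: μ = (z₂·x₁ − z₁·x₂)/(z₂ − z₁) = (0.6745·-0.023 − (-0.3585)·0.11)/1.033 = 0.02.
Then σ = (x₂ − x₁)/(z₂ − z₁) = (0.11 − -0.023)/1.033 = 0.13.

μ = 0.02, σ = 0.13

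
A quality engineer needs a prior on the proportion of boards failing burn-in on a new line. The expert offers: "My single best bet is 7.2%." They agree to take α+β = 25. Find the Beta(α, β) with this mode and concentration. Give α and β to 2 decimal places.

For α,β > 1 the Beta mode is (α−1)/(α+β−2). With α+β = 25, the mode is (α−1)/23.
Set (α−1)/23 = 0.072 → α = 1 + 0.072·23 = 2.66.
β = 25 − α = 22.34.

α = 2.66, β = 22.34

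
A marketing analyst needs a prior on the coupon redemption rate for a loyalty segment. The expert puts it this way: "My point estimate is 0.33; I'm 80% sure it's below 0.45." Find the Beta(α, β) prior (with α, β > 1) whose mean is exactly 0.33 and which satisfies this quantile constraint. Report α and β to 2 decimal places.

α ≈ 3.41, β ≈ 6.92

With mean 0.33 fixed, write α = 0.33s, β = 0.67s where s = α+β.
Need P(θ < 0.45) = 0.8 under Beta(0.33s, 0.67s). Normal approximation: (q−m)/√(m(1−m)/s) ≈ z_{0.8} = 0.842, so s ≈ 0.33·0.67·(0.842)²/(0.45−0.33)² = 10.9.
At s = 10.9: P(θ<0.45) ≈ 0.805. Adjusting to match 0.8 gives s ≈ 10.33.
So α = 0.33·10.33 ≈ 3.41, β = 0.67·10.33 ≈ 6.92.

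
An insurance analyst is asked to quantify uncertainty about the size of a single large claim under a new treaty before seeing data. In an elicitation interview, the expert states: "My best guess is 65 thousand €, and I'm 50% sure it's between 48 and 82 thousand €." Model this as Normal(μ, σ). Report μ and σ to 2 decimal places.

A symmetric 50% interval runs μ ± z·σ with z = 0.6745.
Half-width = 17, so σ = 17/0.6745 = 25.20.
μ is the stated best guess, 65.00.

μ = 65.00, σ = 25.20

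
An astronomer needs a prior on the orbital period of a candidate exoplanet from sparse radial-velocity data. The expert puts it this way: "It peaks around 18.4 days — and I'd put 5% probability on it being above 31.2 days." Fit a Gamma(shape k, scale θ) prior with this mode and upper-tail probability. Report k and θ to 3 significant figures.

Gamma(k,θ) with k>1 has mode (k−1)θ, so θ = 18.4/(k−1).
Need P(X < 31.2) = 0.95 with θ tied to k this way. Start at k = 2, θ = 18.4: P(X<31.2) ≈ 0.505.
Too low — raise k to concentrate. Iterating converges to k ≈ 11.
Then θ = 18.4/(11−1) ≈ 1.84.

k ≈ 11, θ ≈ 1.84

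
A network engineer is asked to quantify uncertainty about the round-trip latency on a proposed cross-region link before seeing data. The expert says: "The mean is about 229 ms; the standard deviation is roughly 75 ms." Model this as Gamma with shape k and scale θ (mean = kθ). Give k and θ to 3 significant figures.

k ≈ 9.32, θ ≈ 24.6

For Gamma(k, scale θ): mean = kθ, variance = kθ², so CV = 1/√k.
CV = SD/mean = 75/229 = 0.3275, hence k = 1/CV² = 9.32.
Then θ = mean/k = 229/9.32 = 24.6.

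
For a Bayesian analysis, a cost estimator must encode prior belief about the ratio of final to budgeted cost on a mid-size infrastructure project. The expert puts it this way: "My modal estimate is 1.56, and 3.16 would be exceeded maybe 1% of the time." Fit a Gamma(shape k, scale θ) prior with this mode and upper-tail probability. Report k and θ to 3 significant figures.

k ≈ 10.8, θ ≈ 0.159

Gamma(k,θ) with k>1 has mode (k−1)θ, so θ = 1.56/(k−1).
Need P(X < 3.16) = 0.99 with θ tied to k this way. Start at k = 2, θ = 1.56: P(X<3.16) ≈ 0.601.
Too low — raise k to concentrate. Iterating converges to k ≈ 10.8.
Then θ = 1.56/(10.8−1) ≈ 0.159.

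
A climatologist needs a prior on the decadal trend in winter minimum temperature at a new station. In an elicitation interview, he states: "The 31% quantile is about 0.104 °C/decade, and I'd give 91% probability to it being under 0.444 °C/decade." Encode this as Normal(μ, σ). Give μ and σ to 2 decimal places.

The p-quantile of Normal(μ,σ) is μ + z_p·σ, with z_{0.31} = -0.4959 and z_{0.91} = 1.341.
Eliminate σ: μ = (z₂·x₁ − z₁·x₂)/(z₂ − z₁) = (1.341·0.104 − (-0.4959)·0.444)/1.837 = 0.20.
Then σ = (x₂ − x₁)/(z₂ − z₁) = (0.444 − 0.104)/1.837 = 0.19.

μ = 0.20, σ = 0.19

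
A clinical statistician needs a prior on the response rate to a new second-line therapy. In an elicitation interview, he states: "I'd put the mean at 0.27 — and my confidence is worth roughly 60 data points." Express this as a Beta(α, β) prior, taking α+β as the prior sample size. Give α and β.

Under the effective-sample-size interpretation, Beta(α, β) has prior mean α/(α+β) and prior sample size α+β.
So α+β = 60 and α/(α+β) = 0.27, giving α = 0.27·60 = 16.2 and β = 60 − 16.2 = 43.8.

α = 16.2, β = 43.8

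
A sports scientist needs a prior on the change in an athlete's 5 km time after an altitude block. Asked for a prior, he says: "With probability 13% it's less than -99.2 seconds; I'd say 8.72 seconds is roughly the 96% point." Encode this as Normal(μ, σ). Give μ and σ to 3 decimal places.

The p-quantile of Normal(μ,σ) is μ + z_p·σ, with z_{0.13} = -1.126 and z_{0.96} = 1.751.
Eliminate σ: μ = (z₂·x₁ − z₁·x₂)/(z₂ − z₁) = (1.751·-99.2 − (-1.126)·8.72)/2.877 = -56.949.
Then σ = (x₂ − x₁)/(z₂ − z₁) = (8.72 − -99.2)/2.877 = 37.510.

μ = -56.949, σ = 37.510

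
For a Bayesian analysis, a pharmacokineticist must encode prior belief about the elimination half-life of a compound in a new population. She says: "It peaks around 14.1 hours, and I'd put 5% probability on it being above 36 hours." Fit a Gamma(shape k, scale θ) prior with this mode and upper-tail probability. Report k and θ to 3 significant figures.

Gamma(k,θ) with k>1 has mode (k−1)θ, so θ = 14.1/(k−1).
Need P(X < 36) = 0.95 with θ tied to k this way. Start at k = 2, θ = 14.1: P(X<36) ≈ 0.723.
Too low — raise k to concentrate. Iterating converges to k ≈ 4.08.
Then θ = 14.1/(4.08−1) ≈ 4.57.

k ≈ 4.08, θ ≈ 4.57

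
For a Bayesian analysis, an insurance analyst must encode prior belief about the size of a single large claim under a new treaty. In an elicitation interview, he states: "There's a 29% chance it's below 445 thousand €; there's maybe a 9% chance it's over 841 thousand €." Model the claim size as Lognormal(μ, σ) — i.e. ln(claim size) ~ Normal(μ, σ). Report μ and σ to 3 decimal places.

If T ~ Lognormal(μ,σ) then ln T ~ Normal(μ,σ), so the p-quantile of ln T is μ + z_p·σ.
ln(445) = 6.098 and ln(841) = 6.735; z_{0.29} = -0.5534, z_{0.91} = 1.341.
σ = (6.735 − 6.098)/(1.341 − (-0.5534)) = 0.336.
μ = 6.098 − (-0.5534)·0.336 = 6.284.

μ ≈ 6.284, σ ≈ 0.336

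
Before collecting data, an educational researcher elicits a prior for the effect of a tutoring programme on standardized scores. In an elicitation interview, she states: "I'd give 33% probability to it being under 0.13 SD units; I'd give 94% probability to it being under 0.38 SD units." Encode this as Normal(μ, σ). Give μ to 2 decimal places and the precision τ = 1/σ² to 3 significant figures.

μ = 0.19, τ = 63.7

For Normal(μ,σ), the p-quantile is μ + z_p·σ. Here z_{0.33} = -0.4399, z_{0.94} = 1.555.
So 0.13 = μ − 0.4399σ and 0.38 = μ + 1.555σ.
Subtracting: σ = (0.38 − 0.13)/(1.555 − (-0.4399)) = 0.13.
Then μ = 0.13 − (-0.4399)·0.13 = 0.19.
Precision τ = 1/σ² = 1/0.1253² = 63.7.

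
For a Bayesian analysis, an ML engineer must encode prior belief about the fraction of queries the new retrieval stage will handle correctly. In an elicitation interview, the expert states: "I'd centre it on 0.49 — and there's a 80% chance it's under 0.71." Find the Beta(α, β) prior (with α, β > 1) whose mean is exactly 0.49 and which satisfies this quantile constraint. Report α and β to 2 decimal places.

With mean 0.49 fixed, write α = 0.49s, β = 0.51s where s = α+β.
Need P(θ < 0.71) = 0.8 under Beta(0.49s, 0.51s). Normal approximation: (q−m)/√(m(1−m)/s) ≈ z_{0.8} = 0.842, so s ≈ 0.49·0.51·(0.842)²/(0.71−0.49)² = 3.7.
At s = 3.7: P(θ<0.71) ≈ 0.797. Adjusting to match 0.8 gives s ≈ 3.73.
So α = 0.49·3.73 ≈ 1.83, β = 0.51·3.73 ≈ 1.90.

α ≈ 1.83, β ≈ 1.90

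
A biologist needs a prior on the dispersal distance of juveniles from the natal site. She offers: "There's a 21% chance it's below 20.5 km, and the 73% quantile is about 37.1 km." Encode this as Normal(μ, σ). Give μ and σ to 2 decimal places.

For Normal(μ,σ), the p-quantile is μ + z_p·σ. Here z_{0.21} = -0.8064, z_{0.73} = 0.6128.
So 20.5 = μ − 0.8064σ and 37.1 = μ + 0.6128σ.
Subtracting: σ = (37.1 − 20.5)/(0.6128 − (-0.8064)) = 11.70.
Then μ = 20.5 − (-0.8064)·11.70 = 29.93.

μ = 29.93, σ = 11.70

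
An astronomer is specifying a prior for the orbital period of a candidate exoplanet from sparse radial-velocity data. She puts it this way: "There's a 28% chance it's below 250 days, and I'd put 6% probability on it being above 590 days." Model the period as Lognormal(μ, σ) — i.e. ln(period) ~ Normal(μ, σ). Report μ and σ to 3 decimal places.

If T ~ Lognormal(μ,σ) then ln T ~ Normal(μ,σ), so the p-quantile of ln T is μ + z_p·σ.
ln(250) = 5.521 and ln(590) = 6.38; z_{0.28} = -0.5828, z_{0.94} = 1.555.
σ = (6.38 − 5.521)/(1.555 − (-0.5828)) = 0.402.
μ = 5.521 − (-0.5828)·0.402 = 5.756.

μ ≈ 5.756, σ ≈ 0.402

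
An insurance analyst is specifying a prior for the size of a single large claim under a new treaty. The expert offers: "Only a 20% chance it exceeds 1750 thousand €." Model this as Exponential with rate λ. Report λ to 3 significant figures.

λ ≈ 0.00092

P(T > 1750.0) = e^(−λ·1750.0) = 0.2, so λ = −ln(0.2)/1750.0 = 0.00092.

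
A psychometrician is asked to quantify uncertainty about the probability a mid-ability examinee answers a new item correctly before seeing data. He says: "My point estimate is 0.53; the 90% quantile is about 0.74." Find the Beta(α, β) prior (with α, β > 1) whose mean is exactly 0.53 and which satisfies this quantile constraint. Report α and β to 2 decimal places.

α ≈ 4.64, β ≈ 4.11

With mean 0.53 fixed, write α = 0.53s, β = 0.47s where s = α+β.
Need P(θ < 0.74) = 0.9 under Beta(0.53s, 0.47s). Normal approximation: (q−m)/√(m(1−m)/s) ≈ z_{0.9} = 1.28, so s ≈ 0.53·0.47·(1.28)²/(0.74−0.53)² = 9.3.
At s = 9.3: P(θ<0.74) ≈ 0.907. Adjusting to match 0.9 gives s ≈ 8.75.
So α = 0.53·8.75 ≈ 4.64, β = 0.47·8.75 ≈ 4.11.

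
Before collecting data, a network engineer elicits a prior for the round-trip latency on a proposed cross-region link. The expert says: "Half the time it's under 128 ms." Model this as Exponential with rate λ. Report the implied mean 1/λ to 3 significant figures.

Exponential median = ln 2 / λ, so λ = ln 2 / 128.0 = 0.00542.
Mean = 1/λ = 185 ms.

mean ≈ 185 ms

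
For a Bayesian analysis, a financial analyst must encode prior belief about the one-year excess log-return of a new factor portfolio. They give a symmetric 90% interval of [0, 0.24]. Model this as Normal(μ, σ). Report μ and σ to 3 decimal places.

μ = 0.120, σ = 0.073

A symmetric 90% interval runs μ ± z·σ with z = 1.645.
Half-width = 0.12, so σ = 0.12/1.645 = 0.073.
μ is the interval midpoint, 0.120.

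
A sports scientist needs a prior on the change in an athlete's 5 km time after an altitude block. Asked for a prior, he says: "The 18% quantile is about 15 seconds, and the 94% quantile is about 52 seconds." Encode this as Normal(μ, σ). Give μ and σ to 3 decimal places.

The p-quantile of Normal(μ,σ) is μ + z_p·σ, with z_{0.18} = -0.9154 and z_{0.94} = 1.555.
Eliminate σ: μ = (z₂·x₁ − z₁·x₂)/(z₂ − z₁) = (1.555·15 − (-0.9154)·52)/2.47 = 28.711.
Then σ = (x₂ − x₁)/(z₂ − z₁) = (52 − 15)/2.47 = 14.979.

μ = 28.711, σ = 14.979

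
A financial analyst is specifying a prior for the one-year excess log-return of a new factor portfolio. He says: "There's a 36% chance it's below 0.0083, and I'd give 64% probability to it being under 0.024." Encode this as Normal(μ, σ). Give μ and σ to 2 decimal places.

The p-quantile of Normal(μ,σ) is μ + z_p·σ, with z_{0.36} = -0.3585 and z_{0.64} = 0.3585.
Eliminate σ: μ = (z₂·x₁ − z₁·x₂)/(z₂ − z₁) = (0.3585·0.0083 − (-0.3585)·0.024)/0.7169 = 0.02.
Then σ = (x₂ − x₁)/(z₂ − z₁) = (0.024 − 0.0083)/0.7169 = 0.02.

μ = 0.02, σ = 0.02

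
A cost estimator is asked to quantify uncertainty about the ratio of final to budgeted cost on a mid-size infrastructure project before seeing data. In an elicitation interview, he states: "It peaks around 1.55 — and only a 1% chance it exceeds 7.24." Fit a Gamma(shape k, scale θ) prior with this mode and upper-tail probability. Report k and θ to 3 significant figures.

k ≈ 2.68, θ ≈ 0.921

Gamma(k,θ) with k>1 has mode (k−1)θ, so θ = 1.55/(k−1).
Need P(X < 7.24) = 0.99 with θ tied to k this way. Start at k = 2, θ = 1.55: P(X<7.24) ≈ 0.947.
Too low — raise k to concentrate. Iterating converges to k ≈ 2.68.
Then θ = 1.55/(2.68−1) ≈ 0.921.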